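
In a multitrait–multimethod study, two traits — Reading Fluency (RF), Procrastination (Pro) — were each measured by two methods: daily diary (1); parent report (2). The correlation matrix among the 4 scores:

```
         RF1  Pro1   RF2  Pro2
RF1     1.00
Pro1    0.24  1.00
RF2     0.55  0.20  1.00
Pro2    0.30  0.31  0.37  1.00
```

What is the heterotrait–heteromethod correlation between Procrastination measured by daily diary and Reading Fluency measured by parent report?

Different traits and methods: r(Pro1, RF2) = 0.20.

0.20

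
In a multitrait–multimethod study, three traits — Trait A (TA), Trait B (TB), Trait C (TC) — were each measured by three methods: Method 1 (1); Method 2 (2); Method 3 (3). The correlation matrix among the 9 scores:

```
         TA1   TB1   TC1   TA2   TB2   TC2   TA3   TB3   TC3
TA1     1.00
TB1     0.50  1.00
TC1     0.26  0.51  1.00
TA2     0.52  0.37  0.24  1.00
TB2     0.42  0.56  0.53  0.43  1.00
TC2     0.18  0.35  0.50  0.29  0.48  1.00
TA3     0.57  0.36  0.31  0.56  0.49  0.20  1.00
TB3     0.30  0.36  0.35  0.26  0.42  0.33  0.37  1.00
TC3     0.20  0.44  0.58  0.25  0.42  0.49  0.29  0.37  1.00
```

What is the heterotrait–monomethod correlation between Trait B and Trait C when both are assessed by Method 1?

Different traits, same method: r(TB1, TC1) = 0.51.

0.51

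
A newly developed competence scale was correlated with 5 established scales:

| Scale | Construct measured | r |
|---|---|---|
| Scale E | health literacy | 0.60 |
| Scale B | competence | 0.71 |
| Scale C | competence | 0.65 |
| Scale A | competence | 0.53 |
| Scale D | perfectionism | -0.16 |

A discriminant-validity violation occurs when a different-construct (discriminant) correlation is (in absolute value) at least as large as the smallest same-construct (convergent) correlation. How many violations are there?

1

Convergent (same construct = competence): Scale B, Scale C, Scale A.
Smallest convergent = 0.53. Discriminant |r|: 0.60, 0.16; count ≥ 0.53 → 1.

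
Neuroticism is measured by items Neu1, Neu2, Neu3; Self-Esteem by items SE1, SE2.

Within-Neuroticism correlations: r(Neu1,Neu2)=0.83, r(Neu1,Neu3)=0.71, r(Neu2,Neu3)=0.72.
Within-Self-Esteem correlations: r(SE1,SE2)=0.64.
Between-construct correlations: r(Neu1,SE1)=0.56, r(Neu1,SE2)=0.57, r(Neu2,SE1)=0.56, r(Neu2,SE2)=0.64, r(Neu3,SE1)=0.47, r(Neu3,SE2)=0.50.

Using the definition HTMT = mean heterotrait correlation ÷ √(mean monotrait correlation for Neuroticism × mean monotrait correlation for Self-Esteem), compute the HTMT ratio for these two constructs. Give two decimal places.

0.79

Mean heterotrait r = 3.30/6 = 0.5500.
Mean within-Neu = 2.26/3 = 0.7533; mean within-SE = 0.64/1 = 0.6400.
Geometric mean = √(0.7533 × 0.6400) = 0.6943.
HTMT = 0.5500 / 0.6943 = 0.79.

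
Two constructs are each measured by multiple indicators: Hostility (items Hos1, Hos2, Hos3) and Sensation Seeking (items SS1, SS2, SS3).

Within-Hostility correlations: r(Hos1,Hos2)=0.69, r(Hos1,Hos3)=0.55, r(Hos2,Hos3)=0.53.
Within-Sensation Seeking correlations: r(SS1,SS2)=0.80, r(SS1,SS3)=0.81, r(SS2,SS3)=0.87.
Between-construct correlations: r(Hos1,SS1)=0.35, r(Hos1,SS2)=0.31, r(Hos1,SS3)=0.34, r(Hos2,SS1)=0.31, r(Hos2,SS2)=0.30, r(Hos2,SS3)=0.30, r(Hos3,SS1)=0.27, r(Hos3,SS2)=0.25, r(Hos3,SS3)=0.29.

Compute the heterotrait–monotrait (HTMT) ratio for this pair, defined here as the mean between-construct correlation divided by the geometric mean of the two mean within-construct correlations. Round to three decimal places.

0.433

Mean heterotrait r = 2.72/9 = 0.3022.
Mean within-Hos = 1.77/3 = 0.5900; mean within-SS = 2.48/3 = 0.8267.
Geometric mean = √(0.5900 × 0.8267) = 0.6984.
HTMT = 0.3022 / 0.6984 = 0.433.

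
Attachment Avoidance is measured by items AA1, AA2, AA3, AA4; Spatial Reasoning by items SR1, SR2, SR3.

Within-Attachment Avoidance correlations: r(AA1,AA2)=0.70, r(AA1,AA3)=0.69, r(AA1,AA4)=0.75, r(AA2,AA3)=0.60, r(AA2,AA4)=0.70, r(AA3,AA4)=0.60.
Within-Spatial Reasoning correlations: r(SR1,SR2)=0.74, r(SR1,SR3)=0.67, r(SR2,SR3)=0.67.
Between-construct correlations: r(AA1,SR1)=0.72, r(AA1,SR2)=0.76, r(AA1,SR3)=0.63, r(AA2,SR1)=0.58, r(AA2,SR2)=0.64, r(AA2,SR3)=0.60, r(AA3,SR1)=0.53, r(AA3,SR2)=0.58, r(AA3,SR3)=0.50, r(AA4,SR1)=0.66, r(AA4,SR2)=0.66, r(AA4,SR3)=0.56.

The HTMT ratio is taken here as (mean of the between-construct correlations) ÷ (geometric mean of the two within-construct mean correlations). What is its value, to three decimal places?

Between-construct mean = 7.42/12 = 0.6183.
Mean within-AA = 4.04/6 = 0.6733; mean within-SR = 2.08/3 = 0.6933.
Geometric mean = √(0.6733 × 0.6933) = 0.6832.
HTMT = 0.6183 / 0.6832 = 0.905.

0.905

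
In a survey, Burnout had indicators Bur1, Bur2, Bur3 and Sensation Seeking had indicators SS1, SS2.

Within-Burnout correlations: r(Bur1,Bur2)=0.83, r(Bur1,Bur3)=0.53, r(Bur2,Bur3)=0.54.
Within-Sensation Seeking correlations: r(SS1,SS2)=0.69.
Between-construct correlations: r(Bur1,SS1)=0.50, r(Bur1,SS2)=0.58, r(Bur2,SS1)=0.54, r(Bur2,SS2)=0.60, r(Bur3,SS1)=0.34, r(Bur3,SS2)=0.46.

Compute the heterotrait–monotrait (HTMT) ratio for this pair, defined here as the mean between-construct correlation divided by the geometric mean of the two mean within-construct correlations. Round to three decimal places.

Between-construct mean = 3.02/6 = 0.5033.
Mean within-Bur = 1.90/3 = 0.6333; mean within-SS = 0.69/1 = 0.6900.
Geometric mean = √(0.6333 × 0.6900) = 0.6610.
HTMT = 0.5033 / 0.6610 = 0.761.

0.761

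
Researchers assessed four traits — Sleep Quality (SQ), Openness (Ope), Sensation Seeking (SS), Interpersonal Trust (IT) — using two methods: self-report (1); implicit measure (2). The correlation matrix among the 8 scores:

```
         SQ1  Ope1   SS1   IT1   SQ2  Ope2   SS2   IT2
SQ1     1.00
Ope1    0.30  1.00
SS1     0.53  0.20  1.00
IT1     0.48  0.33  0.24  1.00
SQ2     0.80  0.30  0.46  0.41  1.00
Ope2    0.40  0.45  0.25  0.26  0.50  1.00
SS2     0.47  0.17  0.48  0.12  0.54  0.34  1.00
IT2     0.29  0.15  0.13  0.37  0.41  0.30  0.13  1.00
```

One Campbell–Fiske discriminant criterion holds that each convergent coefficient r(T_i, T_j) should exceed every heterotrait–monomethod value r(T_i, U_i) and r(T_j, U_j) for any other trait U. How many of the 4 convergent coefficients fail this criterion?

Convergent coefficients and their comparison sets:
SQ (methods 1·2): 0.80 vs {0.30, 0.50, 0.53, 0.54, 0.48, 0.41} → pass.
Ope (methods 1·2): 0.45 vs {0.30, 0.50, 0.20, 0.34, 0.33, 0.30} → fail.
SS (methods 1·2): 0.48 vs {0.53, 0.54, 0.20, 0.34, 0.24, 0.13} → fail.
IT (methods 1·2): 0.37 vs {0.48, 0.41, 0.33, 0.30, 0.24, 0.13} → fail.
3 of 4 fail.

3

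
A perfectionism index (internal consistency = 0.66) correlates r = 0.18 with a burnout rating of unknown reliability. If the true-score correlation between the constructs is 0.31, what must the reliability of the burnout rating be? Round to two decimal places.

0.51

r_true = r_obs / √(r_xx · r_yy) ⇒ 0.31 = 0.18 / √(0.66 · r_yy).
√(0.66 · r_yy) = 0.18 / 0.31 = 0.5806; 0.66 · r_yy = 0.3371; r_yy = 0.3371 / 0.66 ≈ 0.51.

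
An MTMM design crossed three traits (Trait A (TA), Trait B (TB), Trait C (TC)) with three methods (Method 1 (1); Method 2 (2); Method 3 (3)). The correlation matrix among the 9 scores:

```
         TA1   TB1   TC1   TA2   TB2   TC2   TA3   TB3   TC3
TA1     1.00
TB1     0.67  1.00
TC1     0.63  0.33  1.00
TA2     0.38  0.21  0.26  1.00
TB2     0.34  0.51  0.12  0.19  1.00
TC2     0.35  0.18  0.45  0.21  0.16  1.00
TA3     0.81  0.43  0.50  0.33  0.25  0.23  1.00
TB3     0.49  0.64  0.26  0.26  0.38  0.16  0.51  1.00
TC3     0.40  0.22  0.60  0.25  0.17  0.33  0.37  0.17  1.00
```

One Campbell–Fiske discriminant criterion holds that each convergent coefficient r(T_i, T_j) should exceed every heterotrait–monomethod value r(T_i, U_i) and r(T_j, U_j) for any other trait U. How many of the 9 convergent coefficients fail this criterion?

Convergent coefficients and their comparison sets:
TA (methods 1·2): 0.38 vs {0.67, 0.19, 0.63, 0.21} → fail.
TA (methods 1·3): 0.81 vs {0.67, 0.51, 0.63, 0.37} → pass.
TA (methods 2·3): 0.33 vs {0.19, 0.51, 0.21, 0.37} → fail.
TB (methods 1·2): 0.51 vs {0.67, 0.19, 0.33, 0.16} → fail.
TB (methods 1·3): 0.64 vs {0.67, 0.51, 0.33, 0.17} → fail.
TB (methods 2·3): 0.38 vs {0.19, 0.51, 0.16, 0.17} → fail.
TC (methods 1·2): 0.45 vs {0.63, 0.21, 0.33, 0.16} → fail.
TC (methods 1·3): 0.60 vs {0.63, 0.37, 0.33, 0.17} → fail.
TC (methods 2·3): 0.33 vs {0.21, 0.37, 0.16, 0.17} → fail.
8 of 9 fail.

8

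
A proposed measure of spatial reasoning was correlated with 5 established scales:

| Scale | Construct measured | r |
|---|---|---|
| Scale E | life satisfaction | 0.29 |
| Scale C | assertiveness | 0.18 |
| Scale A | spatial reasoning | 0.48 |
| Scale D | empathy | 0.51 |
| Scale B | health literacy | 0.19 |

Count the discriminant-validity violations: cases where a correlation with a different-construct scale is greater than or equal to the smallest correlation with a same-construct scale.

1

Convergent (same construct = spatial reasoning): Scale A.
Smallest convergent = 0.48. Discriminant values: 0.29, 0.18, 0.51, 0.19; count ≥ 0.48 → 1.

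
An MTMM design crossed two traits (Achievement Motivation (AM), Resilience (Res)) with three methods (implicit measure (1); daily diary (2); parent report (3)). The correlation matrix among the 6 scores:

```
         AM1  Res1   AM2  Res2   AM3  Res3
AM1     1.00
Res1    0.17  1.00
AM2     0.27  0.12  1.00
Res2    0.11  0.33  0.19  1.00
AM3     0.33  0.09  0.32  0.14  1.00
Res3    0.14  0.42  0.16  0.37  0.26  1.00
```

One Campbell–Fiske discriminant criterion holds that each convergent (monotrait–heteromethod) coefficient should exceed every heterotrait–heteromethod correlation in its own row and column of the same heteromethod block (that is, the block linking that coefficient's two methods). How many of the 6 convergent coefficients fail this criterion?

0

Each convergent coefficient versus the relevant comparison correlations:
AM (methods 1·2): 0.27 vs {0.11, 0.12} → pass.
AM (methods 1·3): 0.33 vs {0.14, 0.09} → pass.
AM (methods 2·3): 0.32 vs {0.16, 0.14} → pass.
Res (methods 1·2): 0.33 vs {0.12, 0.11} → pass.
Res (methods 1·3): 0.42 vs {0.09, 0.14} → pass.
Res (methods 2·3): 0.37 vs {0.14, 0.16} → pass.
0 of 6 fail.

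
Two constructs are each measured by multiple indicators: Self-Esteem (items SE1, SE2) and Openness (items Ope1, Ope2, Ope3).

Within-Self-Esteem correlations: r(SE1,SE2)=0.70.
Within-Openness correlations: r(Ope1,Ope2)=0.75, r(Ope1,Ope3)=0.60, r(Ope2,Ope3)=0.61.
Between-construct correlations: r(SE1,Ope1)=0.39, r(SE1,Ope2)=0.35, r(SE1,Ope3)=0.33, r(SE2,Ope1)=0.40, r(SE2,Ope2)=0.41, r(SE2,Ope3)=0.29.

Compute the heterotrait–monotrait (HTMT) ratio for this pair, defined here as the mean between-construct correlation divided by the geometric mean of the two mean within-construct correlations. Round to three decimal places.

Between-construct mean = 2.17/6 = 0.3617.
Mean within-SE = 0.70/1 = 0.7000; mean within-Ope = 1.96/3 = 0.6533.
Geometric mean = √(0.7000 × 0.6533) = 0.6762.
HTMT = 0.3617 / 0.6762 = 0.535.

0.535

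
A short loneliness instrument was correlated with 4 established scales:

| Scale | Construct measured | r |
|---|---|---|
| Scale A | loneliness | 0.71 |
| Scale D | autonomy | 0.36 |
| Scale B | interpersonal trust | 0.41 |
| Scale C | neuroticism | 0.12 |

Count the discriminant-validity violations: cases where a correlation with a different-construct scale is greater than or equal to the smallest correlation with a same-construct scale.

0

Convergent (same construct = loneliness): Scale A.
Smallest convergent = 0.71. Discriminant values: 0.36, 0.41, 0.12; count ≥ 0.71 → 0.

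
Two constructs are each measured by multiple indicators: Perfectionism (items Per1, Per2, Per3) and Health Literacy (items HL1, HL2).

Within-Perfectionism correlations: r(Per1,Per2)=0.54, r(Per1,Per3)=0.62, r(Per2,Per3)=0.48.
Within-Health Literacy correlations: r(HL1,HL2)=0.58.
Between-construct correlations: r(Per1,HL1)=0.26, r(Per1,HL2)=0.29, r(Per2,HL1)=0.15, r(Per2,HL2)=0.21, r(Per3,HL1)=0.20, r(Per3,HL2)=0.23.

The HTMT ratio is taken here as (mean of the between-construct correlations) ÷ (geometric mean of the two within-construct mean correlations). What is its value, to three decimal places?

Between-construct mean = 1.34/6 = 0.2233.
Mean within-Per = 1.64/3 = 0.5467; mean within-HL = 0.58/1 = 0.5800.
Geometric mean = √(0.5467 × 0.5800) = 0.5631.
HTMT = 0.2233 / 0.5631 = 0.397.

0.397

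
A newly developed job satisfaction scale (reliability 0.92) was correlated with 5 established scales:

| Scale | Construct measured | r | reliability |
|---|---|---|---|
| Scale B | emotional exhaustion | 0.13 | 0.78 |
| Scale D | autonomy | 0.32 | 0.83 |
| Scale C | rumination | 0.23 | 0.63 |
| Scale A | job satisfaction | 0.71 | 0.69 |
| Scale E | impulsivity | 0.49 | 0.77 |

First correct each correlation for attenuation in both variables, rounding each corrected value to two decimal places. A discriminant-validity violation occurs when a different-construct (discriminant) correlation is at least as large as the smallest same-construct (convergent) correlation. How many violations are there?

0

Disattenuated r (r / √(r_scale · r_new)):
  Scale B (disc): 0.13 / √(0.78·0.92) = 0.15
  Scale D (disc): 0.32 / √(0.83·0.92) = 0.37
  Scale C (disc): 0.23 / √(0.63·0.92) = 0.30
  Scale A (conv): 0.71 / √(0.69·0.92) = 0.89
  Scale E (disc): 0.49 / √(0.77·0.92) = 0.58
Smallest convergent = 0.89. Discriminant values: 0.15, 0.37, 0.30, 0.58; count ≥ 0.89 → 0.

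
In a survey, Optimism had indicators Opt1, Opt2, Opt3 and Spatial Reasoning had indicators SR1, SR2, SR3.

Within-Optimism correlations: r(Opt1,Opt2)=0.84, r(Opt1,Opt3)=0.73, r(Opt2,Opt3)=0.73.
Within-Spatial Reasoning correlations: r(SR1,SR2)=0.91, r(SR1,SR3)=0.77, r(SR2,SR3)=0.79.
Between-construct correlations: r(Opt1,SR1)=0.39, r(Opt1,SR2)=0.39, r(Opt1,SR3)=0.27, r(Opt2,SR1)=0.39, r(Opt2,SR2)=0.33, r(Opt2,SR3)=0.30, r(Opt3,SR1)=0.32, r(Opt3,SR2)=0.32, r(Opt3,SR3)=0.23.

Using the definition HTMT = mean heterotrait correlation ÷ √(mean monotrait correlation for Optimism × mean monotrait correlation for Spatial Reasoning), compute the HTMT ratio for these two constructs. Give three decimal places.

Between-construct mean = 2.94/9 = 0.3267.
Mean within-Opt = 2.30/3 = 0.7667; mean within-SR = 2.47/3 = 0.8233.
Geometric mean = √(0.7667 × 0.8233) = 0.7945.
HTMT = 0.3267 / 0.7945 = 0.411.

0.411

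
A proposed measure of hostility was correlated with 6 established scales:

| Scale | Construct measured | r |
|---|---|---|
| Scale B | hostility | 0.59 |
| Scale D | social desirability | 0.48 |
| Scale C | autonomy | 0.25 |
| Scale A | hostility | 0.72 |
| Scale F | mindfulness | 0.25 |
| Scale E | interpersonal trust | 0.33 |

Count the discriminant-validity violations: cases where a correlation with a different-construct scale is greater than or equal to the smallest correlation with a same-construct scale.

0

Convergent (same construct = hostility): Scale B, Scale A.
Smallest convergent = 0.59. Discriminant values: 0.48, 0.25, 0.25, 0.33; count ≥ 0.59 → 0.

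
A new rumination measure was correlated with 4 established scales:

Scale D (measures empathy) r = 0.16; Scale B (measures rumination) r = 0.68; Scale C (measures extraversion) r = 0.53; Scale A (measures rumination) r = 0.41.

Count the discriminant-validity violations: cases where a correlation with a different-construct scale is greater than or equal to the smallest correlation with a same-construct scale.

Convergent (same construct = rumination): Scale B, Scale A.
Smallest convergent = 0.41. Discriminant values: 0.16, 0.53; count ≥ 0.41 → 1.

1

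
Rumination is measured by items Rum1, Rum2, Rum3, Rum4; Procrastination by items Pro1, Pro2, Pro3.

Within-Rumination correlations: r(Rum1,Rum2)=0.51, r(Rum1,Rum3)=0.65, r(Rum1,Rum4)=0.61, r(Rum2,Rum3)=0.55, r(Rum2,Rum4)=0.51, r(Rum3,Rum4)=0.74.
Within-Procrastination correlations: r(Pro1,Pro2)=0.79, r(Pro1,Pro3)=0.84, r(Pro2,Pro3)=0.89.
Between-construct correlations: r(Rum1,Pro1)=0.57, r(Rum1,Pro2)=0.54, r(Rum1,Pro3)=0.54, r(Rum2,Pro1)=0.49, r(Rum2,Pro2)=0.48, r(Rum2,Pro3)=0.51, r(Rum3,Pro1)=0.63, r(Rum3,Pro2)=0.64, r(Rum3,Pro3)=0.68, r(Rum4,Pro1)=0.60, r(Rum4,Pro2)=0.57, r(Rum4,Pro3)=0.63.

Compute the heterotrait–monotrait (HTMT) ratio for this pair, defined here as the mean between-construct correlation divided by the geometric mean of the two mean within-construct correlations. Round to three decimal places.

Mean heterotrait r = 6.88/12 = 0.5733.
Mean within-Rum = 3.57/6 = 0.5950; mean within-Pro = 2.52/3 = 0.8400.
Geometric mean = √(0.5950 × 0.8400) = 0.7070.
HTMT = 0.5733 / 0.7070 = 0.811.

0.811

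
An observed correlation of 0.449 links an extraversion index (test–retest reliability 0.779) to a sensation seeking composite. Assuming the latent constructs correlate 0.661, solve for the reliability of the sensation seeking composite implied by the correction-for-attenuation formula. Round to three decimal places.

0.592

r_true = r_obs / √(r_xx · r_yy) ⇒ 0.661 = 0.449 / √(0.779 · r_yy).
√(0.779 · r_yy) = 0.449 / 0.661 = 0.6793; 0.779 · r_yy = 0.4614; r_yy = 0.4614 / 0.779 ≈ 0.592.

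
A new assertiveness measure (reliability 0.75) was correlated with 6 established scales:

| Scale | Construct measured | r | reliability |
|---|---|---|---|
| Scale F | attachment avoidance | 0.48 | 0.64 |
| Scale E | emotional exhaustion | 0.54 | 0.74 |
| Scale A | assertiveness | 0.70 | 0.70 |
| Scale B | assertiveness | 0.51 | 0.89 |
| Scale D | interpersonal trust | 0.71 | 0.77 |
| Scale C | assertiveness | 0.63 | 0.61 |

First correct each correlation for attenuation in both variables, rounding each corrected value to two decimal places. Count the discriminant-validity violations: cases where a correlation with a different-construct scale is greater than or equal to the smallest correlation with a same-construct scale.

3

Disattenuated r (r / √(r_scale · r_new)):
  Scale F (disc): 0.48 / √(0.64·0.75) = 0.69
  Scale E (disc): 0.54 / √(0.74·0.75) = 0.72
  Scale A (conv): 0.70 / √(0.70·0.75) = 0.97
  Scale B (conv): 0.51 / √(0.89·0.75) = 0.62
  Scale D (disc): 0.71 / √(0.77·0.75) = 0.93
  Scale C (conv): 0.63 / √(0.61·0.75) = 0.93
Smallest convergent = 0.62. Discriminant values: 0.69, 0.72, 0.93; count ≥ 0.62 → 3.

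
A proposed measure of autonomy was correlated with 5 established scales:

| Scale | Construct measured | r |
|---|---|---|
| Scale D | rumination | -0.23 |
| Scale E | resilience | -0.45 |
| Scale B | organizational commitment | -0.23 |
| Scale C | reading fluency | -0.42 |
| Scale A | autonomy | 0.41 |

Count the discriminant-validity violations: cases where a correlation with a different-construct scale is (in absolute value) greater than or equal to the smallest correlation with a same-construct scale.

2

Convergent (same construct = autonomy): Scale A.
Smallest convergent = 0.41. Discriminant |r|: 0.23, 0.45, 0.23, 0.42; count ≥ 0.41 → 2.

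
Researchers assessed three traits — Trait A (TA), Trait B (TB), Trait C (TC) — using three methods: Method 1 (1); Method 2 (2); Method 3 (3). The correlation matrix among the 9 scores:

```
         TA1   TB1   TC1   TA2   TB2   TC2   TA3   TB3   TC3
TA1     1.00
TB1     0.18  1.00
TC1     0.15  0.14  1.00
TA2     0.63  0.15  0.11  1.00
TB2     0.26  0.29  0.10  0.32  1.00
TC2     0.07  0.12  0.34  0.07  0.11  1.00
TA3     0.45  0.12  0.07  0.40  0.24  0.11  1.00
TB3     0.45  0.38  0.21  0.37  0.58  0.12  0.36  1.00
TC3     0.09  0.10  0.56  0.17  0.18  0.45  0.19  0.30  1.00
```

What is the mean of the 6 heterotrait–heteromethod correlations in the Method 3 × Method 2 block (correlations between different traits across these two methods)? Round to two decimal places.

0.20

HTHM values (method 3 × method 2): 0.24, 0.11, 0.37, 0.12, 0.17, 0.18; mean = 1.19/6 = 0.20.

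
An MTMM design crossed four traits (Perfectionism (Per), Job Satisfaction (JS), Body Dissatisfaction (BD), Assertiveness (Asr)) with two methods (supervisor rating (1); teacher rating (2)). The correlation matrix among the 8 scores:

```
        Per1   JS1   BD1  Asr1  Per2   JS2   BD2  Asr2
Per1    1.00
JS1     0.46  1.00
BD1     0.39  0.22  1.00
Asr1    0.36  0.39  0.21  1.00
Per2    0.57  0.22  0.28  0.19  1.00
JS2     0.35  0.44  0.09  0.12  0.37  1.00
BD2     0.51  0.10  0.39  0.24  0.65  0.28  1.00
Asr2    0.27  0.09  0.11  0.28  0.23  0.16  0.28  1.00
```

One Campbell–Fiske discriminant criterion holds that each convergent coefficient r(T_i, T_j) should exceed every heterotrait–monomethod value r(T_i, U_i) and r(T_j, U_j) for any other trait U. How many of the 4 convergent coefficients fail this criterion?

4

Convergent coefficients and their comparison sets:
Per (methods 1·2): 0.57 vs {0.46, 0.37, 0.39, 0.65, 0.36, 0.23} → fail.
JS (methods 1·2): 0.44 vs {0.46, 0.37, 0.22, 0.28, 0.39, 0.16} → fail.
BD (methods 1·2): 0.39 vs {0.39, 0.65, 0.22, 0.28, 0.21, 0.28} → fail.
Asr (methods 1·2): 0.28 vs {0.36, 0.23, 0.39, 0.16, 0.21, 0.28} → fail.
4 of 4 fail.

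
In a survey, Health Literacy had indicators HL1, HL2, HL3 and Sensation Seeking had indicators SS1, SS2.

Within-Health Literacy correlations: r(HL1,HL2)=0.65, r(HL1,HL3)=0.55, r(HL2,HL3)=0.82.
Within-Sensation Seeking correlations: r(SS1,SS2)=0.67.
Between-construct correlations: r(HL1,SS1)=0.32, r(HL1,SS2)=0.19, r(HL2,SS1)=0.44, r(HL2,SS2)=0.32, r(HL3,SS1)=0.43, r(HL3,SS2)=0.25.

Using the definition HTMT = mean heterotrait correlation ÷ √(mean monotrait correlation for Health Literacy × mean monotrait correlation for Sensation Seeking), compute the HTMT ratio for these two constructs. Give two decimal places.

0.48

Between-construct mean = 1.95/6 = 0.3250.
Mean within-HL = 2.02/3 = 0.6733; mean within-SS = 0.67/1 = 0.6700.
Geometric mean = √(0.6733 × 0.6700) = 0.6716.
HTMT = 0.3250 / 0.6716 = 0.48.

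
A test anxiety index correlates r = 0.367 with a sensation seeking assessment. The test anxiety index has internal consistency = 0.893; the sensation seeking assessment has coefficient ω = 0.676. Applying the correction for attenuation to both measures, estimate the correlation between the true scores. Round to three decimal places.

r_true = r_obs / √(r_xx · r_yy) = 0.367 / √(0.893 × 0.676) = 0.367 / √0.603668 = 0.367 / 0.7770 ≈ 0.472.

0.472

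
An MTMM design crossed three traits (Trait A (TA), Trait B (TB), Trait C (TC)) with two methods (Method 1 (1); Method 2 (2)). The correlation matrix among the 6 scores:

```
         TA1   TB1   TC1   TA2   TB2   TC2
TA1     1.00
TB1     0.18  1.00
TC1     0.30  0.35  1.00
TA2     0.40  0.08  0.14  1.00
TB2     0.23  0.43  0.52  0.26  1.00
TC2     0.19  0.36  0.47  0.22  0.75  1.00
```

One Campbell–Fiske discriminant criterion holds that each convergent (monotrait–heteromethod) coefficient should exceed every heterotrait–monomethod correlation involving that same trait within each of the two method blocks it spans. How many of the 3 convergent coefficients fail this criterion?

2

Checking each validity diagonal entry against its comparison values:
TA (methods 1·2): 0.40 vs {0.18, 0.26, 0.30, 0.22} → pass.
TB (methods 1·2): 0.43 vs {0.18, 0.26, 0.35, 0.75} → fail.
TC (methods 1·2): 0.47 vs {0.30, 0.22, 0.35, 0.75} → fail.
2 of 3 fail.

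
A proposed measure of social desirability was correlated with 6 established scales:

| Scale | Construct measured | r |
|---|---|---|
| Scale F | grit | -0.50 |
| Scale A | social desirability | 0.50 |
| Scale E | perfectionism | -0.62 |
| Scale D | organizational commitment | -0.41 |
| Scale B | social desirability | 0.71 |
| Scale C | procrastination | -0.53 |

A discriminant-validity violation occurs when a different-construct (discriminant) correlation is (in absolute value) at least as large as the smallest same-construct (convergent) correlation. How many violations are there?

3

Convergent (same construct = social desirability): Scale A, Scale B.
Smallest convergent = 0.50. Discriminant |r|: 0.50, 0.62, 0.41, 0.53; count ≥ 0.50 → 3.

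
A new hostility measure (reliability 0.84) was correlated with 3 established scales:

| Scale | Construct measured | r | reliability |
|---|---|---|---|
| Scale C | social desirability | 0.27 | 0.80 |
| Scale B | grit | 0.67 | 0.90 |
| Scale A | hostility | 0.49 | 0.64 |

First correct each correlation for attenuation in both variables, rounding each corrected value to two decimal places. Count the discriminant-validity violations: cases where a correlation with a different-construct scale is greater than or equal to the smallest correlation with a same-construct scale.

1

Disattenuated r (r / √(r_scale · r_new)):
  Scale C (disc): 0.27 / √(0.80·0.84) = 0.33
  Scale B (disc): 0.67 / √(0.90·0.84) = 0.77
  Scale A (conv): 0.49 / √(0.64·0.84) = 0.67
Smallest convergent = 0.67. Discriminant values: 0.33, 0.77; count ≥ 0.67 → 1.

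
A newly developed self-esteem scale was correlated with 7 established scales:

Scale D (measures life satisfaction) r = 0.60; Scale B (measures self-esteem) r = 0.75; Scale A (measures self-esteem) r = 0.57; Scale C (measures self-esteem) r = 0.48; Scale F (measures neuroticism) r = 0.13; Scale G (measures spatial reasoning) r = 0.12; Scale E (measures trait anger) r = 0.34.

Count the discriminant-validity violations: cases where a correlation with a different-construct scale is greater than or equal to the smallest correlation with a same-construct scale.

1

Convergent (same construct = self-esteem): Scale B, Scale A, Scale C.
Smallest convergent = 0.48. Discriminant values: 0.60, 0.13, 0.12, 0.34; count ≥ 0.48 → 1.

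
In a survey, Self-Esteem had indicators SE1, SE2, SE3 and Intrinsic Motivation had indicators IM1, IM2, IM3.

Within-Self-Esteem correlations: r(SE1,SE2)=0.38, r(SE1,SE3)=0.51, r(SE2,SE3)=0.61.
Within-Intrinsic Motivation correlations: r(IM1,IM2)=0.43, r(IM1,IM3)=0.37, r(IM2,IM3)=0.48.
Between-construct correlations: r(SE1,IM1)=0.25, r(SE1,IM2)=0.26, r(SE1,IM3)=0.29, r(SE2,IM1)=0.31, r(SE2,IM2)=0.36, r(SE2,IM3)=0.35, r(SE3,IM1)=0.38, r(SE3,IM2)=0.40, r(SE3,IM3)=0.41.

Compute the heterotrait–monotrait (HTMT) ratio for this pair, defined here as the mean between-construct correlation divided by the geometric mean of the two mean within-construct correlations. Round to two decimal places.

0.72

Mean between = 3.01/9 = 0.3344.
Mean within-SE = 1.50/3 = 0.5000; mean within-IM = 1.28/3 = 0.4267.
Geometric mean = √(0.5000 × 0.4267) = 0.4619.
HTMT = 0.3344 / 0.4619 = 0.72.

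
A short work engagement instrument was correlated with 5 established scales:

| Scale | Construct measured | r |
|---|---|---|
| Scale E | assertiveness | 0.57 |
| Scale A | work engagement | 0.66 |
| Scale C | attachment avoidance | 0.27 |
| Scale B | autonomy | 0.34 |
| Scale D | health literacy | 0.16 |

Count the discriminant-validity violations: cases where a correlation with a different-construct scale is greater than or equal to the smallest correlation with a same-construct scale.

0

Convergent (same construct = work engagement): Scale A.
Smallest convergent = 0.66. Discriminant values: 0.57, 0.27, 0.34, 0.16; count ≥ 0.66 → 0.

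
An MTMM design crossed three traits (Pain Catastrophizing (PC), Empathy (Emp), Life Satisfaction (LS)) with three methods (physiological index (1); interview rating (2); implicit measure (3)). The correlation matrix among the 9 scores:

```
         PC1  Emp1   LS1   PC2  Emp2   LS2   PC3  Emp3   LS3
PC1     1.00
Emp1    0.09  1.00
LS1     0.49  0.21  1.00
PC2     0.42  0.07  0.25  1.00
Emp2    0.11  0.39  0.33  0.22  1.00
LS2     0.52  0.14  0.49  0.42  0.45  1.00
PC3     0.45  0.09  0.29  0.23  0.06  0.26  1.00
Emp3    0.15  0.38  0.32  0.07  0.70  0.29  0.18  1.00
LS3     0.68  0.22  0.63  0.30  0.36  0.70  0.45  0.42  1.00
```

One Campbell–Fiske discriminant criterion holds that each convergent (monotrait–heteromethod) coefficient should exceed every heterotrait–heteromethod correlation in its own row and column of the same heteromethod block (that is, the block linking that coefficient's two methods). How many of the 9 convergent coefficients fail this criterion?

5

Checking each validity diagonal entry against its comparison values:
PC (methods 1·2): 0.42 vs {0.11, 0.07, 0.52, 0.25} → fail.
PC (methods 1·3): 0.45 vs {0.15, 0.09, 0.68, 0.29} → fail.
PC (methods 2·3): 0.23 vs {0.07, 0.06, 0.30, 0.26} → fail.
Emp (methods 1·2): 0.39 vs {0.07, 0.11, 0.14, 0.33} → pass.
Emp (methods 1·3): 0.38 vs {0.09, 0.15, 0.22, 0.32} → pass.
Emp (methods 2·3): 0.70 vs {0.06, 0.07, 0.36, 0.29} → pass.
LS (methods 1·2): 0.49 vs {0.25, 0.52, 0.33, 0.14} → fail.
LS (methods 1·3): 0.63 vs {0.29, 0.68, 0.32, 0.22} → fail.
LS (methods 2·3): 0.70 vs {0.26, 0.30, 0.29, 0.36} → pass.
5 of 9 fail.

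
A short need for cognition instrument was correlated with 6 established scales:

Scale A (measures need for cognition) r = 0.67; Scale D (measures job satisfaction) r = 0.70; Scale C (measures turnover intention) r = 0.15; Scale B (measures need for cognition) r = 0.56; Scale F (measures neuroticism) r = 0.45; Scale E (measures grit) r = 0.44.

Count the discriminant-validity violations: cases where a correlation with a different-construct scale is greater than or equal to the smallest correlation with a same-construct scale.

Convergent (same construct = need for cognition): Scale A, Scale B.
Smallest convergent = 0.56. Discriminant values: 0.70, 0.15, 0.45, 0.44; count ≥ 0.56 → 1.

1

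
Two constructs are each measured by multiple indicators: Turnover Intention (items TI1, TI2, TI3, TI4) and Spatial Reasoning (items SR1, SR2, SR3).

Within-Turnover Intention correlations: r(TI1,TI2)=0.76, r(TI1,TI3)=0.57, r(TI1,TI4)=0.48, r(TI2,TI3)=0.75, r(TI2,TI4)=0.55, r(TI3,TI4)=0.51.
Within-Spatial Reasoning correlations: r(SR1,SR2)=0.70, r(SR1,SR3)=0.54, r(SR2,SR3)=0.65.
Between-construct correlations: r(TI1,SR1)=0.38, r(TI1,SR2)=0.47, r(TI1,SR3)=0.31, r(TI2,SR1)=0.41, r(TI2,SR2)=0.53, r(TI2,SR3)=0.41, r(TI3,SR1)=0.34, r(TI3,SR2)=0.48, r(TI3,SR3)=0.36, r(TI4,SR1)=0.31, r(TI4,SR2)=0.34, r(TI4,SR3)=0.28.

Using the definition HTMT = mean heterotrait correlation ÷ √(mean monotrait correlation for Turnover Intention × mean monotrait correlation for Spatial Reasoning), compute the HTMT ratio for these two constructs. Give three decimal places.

0.624

Mean heterotrait r = 4.62/12 = 0.3850.
Mean within-TI = 3.62/6 = 0.6033; mean within-SR = 1.89/3 = 0.6300.
Geometric mean = √(0.6033 × 0.6300) = 0.6165.
HTMT = 0.3850 / 0.6165 = 0.624.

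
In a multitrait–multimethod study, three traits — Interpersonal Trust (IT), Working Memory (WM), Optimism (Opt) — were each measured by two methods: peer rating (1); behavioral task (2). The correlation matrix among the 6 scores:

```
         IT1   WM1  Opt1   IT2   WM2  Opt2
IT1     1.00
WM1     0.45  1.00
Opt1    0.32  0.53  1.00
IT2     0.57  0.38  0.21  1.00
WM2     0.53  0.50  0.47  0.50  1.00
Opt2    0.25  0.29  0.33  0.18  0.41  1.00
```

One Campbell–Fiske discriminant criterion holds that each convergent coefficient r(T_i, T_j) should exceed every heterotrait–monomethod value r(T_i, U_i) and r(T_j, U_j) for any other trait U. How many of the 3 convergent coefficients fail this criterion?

Each convergent coefficient versus the relevant comparison correlations:
IT (methods 1·2): 0.57 vs {0.45, 0.50, 0.32, 0.18} → pass.
WM (methods 1·2): 0.50 vs {0.45, 0.50, 0.53, 0.41} → fail.
Opt (methods 1·2): 0.33 vs {0.32, 0.18, 0.53, 0.41} → fail.
2 of 3 fail.

2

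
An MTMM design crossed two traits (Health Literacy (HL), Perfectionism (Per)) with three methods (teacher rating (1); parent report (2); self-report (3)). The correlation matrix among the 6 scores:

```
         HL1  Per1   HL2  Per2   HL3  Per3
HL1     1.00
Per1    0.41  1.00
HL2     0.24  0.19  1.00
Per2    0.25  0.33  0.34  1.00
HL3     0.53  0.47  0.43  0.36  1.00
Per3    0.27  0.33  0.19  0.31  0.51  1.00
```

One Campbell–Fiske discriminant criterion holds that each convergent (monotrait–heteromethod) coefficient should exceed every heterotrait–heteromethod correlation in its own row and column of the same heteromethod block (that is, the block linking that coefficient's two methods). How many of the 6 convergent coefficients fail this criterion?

3

Checking each validity diagonal entry against its comparison values:
HL (methods 1·2): 0.24 vs {0.25, 0.19} → fail.
HL (methods 1·3): 0.53 vs {0.27, 0.47} → pass.
HL (methods 2·3): 0.43 vs {0.19, 0.36} → pass.
Per (methods 1·2): 0.33 vs {0.19, 0.25} → pass.
Per (methods 1·3): 0.33 vs {0.47, 0.27} → fail.
Per (methods 2·3): 0.31 vs {0.36, 0.19} → fail.
3 of 6 fail.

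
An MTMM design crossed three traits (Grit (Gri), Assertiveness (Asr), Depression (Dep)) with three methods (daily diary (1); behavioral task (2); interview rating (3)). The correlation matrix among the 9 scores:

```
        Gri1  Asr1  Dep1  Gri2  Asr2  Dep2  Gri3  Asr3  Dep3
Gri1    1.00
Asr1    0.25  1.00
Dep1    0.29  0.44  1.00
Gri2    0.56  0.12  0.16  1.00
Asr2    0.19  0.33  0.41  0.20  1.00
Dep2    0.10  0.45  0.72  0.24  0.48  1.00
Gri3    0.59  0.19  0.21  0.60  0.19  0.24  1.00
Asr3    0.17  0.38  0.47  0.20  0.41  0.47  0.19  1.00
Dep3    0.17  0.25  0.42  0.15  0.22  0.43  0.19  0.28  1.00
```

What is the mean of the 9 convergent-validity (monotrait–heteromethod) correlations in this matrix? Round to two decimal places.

Convergent values: 0.56, 0.59, 0.60, 0.33, 0.38, 0.41, 0.72, 0.42, 0.43; mean = 4.44/9 = 0.49.

0.49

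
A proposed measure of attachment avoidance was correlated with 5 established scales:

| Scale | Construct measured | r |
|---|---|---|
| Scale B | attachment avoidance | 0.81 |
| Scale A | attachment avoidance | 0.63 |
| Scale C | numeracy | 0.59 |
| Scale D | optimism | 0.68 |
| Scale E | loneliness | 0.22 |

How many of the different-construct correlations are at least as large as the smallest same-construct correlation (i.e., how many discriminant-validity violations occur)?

1

Convergent (same construct = attachment avoidance): Scale B, Scale A.
Smallest convergent = 0.63. Discriminant values: 0.59, 0.68, 0.22; count ≥ 0.63 → 1.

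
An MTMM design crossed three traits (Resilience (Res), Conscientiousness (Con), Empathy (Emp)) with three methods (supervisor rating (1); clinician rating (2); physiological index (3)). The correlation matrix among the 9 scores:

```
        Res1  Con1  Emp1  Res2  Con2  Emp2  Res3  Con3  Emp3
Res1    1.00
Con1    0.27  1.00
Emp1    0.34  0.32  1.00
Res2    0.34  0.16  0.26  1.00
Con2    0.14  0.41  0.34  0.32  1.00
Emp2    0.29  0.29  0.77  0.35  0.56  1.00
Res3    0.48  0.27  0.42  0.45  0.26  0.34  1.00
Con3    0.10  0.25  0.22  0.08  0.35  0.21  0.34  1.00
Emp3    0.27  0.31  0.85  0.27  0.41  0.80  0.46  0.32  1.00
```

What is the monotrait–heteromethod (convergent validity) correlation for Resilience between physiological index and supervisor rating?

Same trait (Res), different methods: r(Res3, Res1) = 0.48.

0.48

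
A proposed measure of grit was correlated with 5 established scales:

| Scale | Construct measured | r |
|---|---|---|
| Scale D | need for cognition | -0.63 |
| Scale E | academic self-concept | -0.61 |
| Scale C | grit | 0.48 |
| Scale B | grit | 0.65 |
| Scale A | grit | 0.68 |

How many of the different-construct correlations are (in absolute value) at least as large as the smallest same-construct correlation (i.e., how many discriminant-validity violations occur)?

Convergent (same construct = grit): Scale C, Scale B, Scale A.
Smallest convergent = 0.48. Discriminant |r|: 0.63, 0.61; count ≥ 0.48 → 2.

2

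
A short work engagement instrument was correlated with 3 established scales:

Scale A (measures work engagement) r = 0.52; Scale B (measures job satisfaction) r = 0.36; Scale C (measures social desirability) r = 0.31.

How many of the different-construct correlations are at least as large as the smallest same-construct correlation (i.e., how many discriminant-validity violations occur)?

0

Convergent (same construct = work engagement): Scale A.
Smallest convergent = 0.52. Discriminant values: 0.36, 0.31; count ≥ 0.52 → 0.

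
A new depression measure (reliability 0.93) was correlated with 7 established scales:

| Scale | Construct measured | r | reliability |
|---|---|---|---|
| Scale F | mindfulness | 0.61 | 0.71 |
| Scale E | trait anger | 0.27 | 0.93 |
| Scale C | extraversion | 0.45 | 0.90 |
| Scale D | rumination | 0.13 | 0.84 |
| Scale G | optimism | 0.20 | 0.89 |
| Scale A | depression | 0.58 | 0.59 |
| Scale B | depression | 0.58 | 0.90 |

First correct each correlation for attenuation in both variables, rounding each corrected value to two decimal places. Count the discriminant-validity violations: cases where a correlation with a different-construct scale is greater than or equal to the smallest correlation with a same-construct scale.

Disattenuated r (r / √(r_scale · r_new)):
  Scale F (disc): 0.61 / √(0.71·0.93) = 0.75
  Scale E (disc): 0.27 / √(0.93·0.93) = 0.29
  Scale C (disc): 0.45 / √(0.90·0.93) = 0.49
  Scale D (disc): 0.13 / √(0.84·0.93) = 0.15
  Scale G (disc): 0.20 / √(0.89·0.93) = 0.22
  Scale A (conv): 0.58 / √(0.59·0.93) = 0.78
  Scale B (conv): 0.58 / √(0.90·0.93) = 0.63
Smallest convergent = 0.63. Discriminant values: 0.75, 0.29, 0.49, 0.15, 0.22; count ≥ 0.63 → 1.

1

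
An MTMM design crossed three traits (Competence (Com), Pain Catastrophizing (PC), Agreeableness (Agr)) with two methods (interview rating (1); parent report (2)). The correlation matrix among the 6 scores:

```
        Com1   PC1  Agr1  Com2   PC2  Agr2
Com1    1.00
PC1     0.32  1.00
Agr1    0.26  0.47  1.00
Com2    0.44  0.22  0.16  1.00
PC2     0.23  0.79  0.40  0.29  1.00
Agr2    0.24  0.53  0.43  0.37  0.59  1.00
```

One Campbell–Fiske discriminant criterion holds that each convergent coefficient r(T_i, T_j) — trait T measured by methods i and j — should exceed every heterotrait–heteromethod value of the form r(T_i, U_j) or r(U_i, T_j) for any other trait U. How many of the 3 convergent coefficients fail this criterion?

Convergent coefficients and their comparison sets:
Com (methods 1·2): 0.44 vs {0.23, 0.22, 0.24, 0.16} → pass.
PC (methods 1·2): 0.79 vs {0.22, 0.23, 0.53, 0.40} → pass.
Agr (methods 1·2): 0.43 vs {0.16, 0.24, 0.40, 0.53} → fail.
1 of 3 fail.

1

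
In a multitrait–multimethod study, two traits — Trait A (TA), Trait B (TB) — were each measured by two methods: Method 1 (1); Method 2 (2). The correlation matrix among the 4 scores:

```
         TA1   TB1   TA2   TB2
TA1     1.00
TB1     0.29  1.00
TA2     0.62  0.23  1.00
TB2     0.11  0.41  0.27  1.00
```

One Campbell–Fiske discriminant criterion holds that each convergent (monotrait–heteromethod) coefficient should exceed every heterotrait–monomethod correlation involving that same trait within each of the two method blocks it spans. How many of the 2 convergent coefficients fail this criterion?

Each convergent coefficient versus the relevant comparison correlations:
TA (methods 1·2): 0.62 vs {0.29, 0.27} → pass.
TB (methods 1·2): 0.41 vs {0.29, 0.27} → pass.
0 of 2 fail.

0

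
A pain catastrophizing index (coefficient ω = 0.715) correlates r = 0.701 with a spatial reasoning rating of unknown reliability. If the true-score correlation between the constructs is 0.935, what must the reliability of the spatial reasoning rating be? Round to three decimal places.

r_true = r_obs / √(r_xx · r_yy) ⇒ 0.935 = 0.701 / √(0.715 · r_yy).
√(0.715 · r_yy) = 0.701 / 0.935 = 0.7497; 0.715 · r_yy = 0.5621; r_yy = 0.5621 / 0.715 ≈ 0.786.

0.786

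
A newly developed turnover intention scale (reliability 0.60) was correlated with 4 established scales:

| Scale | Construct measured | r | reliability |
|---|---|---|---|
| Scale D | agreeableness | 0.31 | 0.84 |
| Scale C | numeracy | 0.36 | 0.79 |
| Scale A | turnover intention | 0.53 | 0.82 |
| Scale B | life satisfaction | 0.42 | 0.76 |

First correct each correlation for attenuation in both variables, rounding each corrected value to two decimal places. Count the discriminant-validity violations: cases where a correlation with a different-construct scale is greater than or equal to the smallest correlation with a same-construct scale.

0

Disattenuated r (r / √(r_scale · r_new)):
  Scale D (disc): 0.31 / √(0.84·0.60) = 0.44
  Scale C (disc): 0.36 / √(0.79·0.60) = 0.52
  Scale A (conv): 0.53 / √(0.82·0.60) = 0.76
  Scale B (disc): 0.42 / √(0.76·0.60) = 0.62
Smallest convergent = 0.76. Discriminant values: 0.44, 0.52, 0.62; count ≥ 0.76 → 0.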